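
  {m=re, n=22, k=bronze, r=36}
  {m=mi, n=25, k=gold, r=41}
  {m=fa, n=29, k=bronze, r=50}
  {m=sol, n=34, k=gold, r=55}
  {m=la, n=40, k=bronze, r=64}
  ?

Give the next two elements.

M: re, mi, fa, sol, la → ti → do (runs through the solfège scale do→ti).
N: 22, 25, 29, 34, 40 → 47 → 55 (differences are 3, 4, 5, … (increasing by 1 each time)).
For the k, alternates bronze ↔ gold: bronze, gold, bronze, gold, bronze → gold → bronze.
R goes 36, 41, 50, 55, 64 → 69 → 78 (alternating steps +5, +9, +5, +9, …).
So the next two elements are {m=ti, n=47, k=gold, r=69} and {m=do, n=55, k=bronze, r=78}.

{m=ti, n=47, k=gold, r=69}, {m=do, n=55, k=bronze, r=78}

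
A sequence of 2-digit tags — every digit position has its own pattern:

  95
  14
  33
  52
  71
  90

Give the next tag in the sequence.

First digit — +2 each step, mod 10: 9, 1, 3, 5, 7, 9 → 1.
Second digit: 5, 4, 3, 2, 1, 0 → 9 (−1 each step, mod 10).
So the next tag is 19.

19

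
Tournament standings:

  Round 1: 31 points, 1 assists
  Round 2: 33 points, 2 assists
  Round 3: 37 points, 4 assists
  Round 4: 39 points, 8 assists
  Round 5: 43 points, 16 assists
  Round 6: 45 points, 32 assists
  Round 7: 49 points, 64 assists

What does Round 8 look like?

Points goes 31, 33, 37, 39, 43, 45, 49 → 51 (alternating steps +2, +4, +2, +4, …).
Assists: ×2 each step; 1, 2, 4, 8, 16, 32, 64 → 128.
Combining the parts gives 51 points, 128 assists.

51 points, 128 assists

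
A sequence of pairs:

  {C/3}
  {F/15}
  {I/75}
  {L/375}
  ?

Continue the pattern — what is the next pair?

For the letter, letters move forward 3 places in the alphabet: C, F, I, L → O.
Second value: ×5 each step, so 3, 15, 75, 375 → 1875.
So the next pair is {O/1875}.

{O/1875}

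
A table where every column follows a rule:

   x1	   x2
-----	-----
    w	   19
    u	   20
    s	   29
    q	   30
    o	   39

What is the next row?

m  40

Column x1: w, u, s, q, o → m (letters move back 2 places in the alphabet).
Column x2: 19, 20, 29, 30, 39 → 40 (alternating steps +1, +9, +1, +9, …).
So the next row is m  40.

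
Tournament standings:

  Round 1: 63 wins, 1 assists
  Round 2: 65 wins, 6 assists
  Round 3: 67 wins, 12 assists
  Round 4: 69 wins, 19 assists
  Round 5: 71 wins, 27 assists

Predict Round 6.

Wins goes 63, 65, 67, 69, 71 → 73 (+2 each step).
Assists — differences are 5, 6, 7, … (increasing by 1 each time): 1, 6, 12, 19, 27 → 36.
Combining the parts gives 73 wins, 36 assists.

73 wins, 36 assists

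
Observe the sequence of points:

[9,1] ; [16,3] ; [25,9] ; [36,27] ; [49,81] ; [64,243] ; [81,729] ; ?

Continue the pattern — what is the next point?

First part — perfect squares: 3², 4², 5², …: 9, 16, 25, 36, 49, 64, 81 → 100.
Second part: 1, 3, 9, 27, 81, 243, 729 → 2187 (×3 each step).
Combining the parts gives [100,2187].

[100,2187]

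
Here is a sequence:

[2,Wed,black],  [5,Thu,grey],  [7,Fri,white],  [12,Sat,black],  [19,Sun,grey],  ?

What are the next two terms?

[31,Mon,white], [50,Tue,black]

First value — each term is the sum of the two before it: 2, 5, 7, 12, 19 → 31 → 50.
Day: Wed, Thu, Fri, Sat, Sun → Mon → Tue (runs through the weekdays Mon→Sun).
Shade: black, grey, white, black, grey → white → black (repeats black → grey → white).
Putting the parts together: [31,Mon,white] and then [50,Tue,black].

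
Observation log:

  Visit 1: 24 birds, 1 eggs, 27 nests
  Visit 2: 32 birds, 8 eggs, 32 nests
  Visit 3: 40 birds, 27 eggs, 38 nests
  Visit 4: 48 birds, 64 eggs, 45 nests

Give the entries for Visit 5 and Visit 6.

Birds — +8 each step: 24, 32, 40, 48 → 56 → 64.
Eggs: perfect cubes: 1³, 2³, 3³, …; 1, 8, 27, 64 → 125 → 216.
Nests: differences are 5, 6, 7, … (increasing by 1 each time), so 27, 32, 38, 45 → 53 → 62.
So the next two records are 56 birds, 125 eggs, 53 nests and 64 birds, 216 eggs, 62 nests.

56 birds, 125 eggs, 53 nests; 64 birds, 216 eggs, 62 nests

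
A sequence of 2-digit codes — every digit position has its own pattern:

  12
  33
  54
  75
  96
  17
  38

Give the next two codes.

First digit: +2 each step, mod 10; 1, 3, 5, 7, 9, 1, 3 → 5 → 7.
Second digit: 2, 3, 4, 5, 6, 7, 8 → 9 → 0 (+1 each step, mod 10).
So the next two codes are 59 and 70.

59 then 70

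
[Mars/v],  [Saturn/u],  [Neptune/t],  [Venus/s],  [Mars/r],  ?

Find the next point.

Planet: repeats Mars → Saturn → Neptune → Venus, so Mars, Saturn, Neptune, Venus, Mars → Saturn.
Letter: letters move back 1 place in the alphabet, so v, u, t, s, r → q.
Putting it together: [Saturn/q].

[Saturn/q]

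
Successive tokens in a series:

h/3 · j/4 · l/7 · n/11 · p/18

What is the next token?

r/29

Letter goes h, j, l, n, p → r (letters move forward 2 places in the alphabet).
Second component — each term is the sum of the two before it: 3, 4, 7, 11, 18 → 29.
Combining the parts gives r/29.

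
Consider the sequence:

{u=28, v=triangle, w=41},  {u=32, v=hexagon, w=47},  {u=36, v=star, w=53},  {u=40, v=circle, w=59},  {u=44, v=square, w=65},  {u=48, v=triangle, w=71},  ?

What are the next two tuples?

{u=52, v=hexagon, w=77}, {u=56, v=star, w=83}

For the u, +4 each step: 28, 32, 36, 40, 44, 48 → 52 → 56.
V goes triangle, hexagon, star, circle, square, triangle → hexagon → star (repeats triangle → hexagon → star → circle → square).
W goes 41, 47, 53, 59, 65, 71 → 77 → 83 (+6 each step).
So the next two tuples are {u=52, v=hexagon, w=77} and {u=56, v=star, w=83}.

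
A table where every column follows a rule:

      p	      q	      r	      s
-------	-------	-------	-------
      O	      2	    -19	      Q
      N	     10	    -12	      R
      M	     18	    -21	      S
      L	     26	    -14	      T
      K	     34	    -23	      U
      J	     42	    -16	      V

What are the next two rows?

I  50  -25  W; H  58  -18  X

Column p: letters move back 1 place in the alphabet; O, N, M, L, K, J → I → H.
Column q goes 2, 10, 18, 26, 34, 42 → 50 → 58 (+8 each step).
For the column r, alternating steps +7, −9, +7, −9, …: -19, -12, -21, -14, -23, -16 → -25 → -18.
Column s goes Q, R, S, T, U, V → W → X (letters move forward 1 place in the alphabet).
So the next two rows are I  50  -25  W and H  58  -18  X.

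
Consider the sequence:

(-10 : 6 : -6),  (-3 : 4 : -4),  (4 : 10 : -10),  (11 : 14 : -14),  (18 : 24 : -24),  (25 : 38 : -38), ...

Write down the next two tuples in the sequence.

(32 : 62 : -62), (39 : 100 : -100)

First coordinate: +7 each step, so -10, -3, 4, 11, 18, 25 → 32 → 39.
Second coordinate goes 6, 4, 10, 14, 24, 38 → 62 → 100 (each term is the sum of the two before it).
Third coordinate: always the negative of the second coordinate; -6, -4, -10, -14, -24, -38 → -62 → -100.
So the next two tuples are (32 : 62 : -62) and (39 : 100 : -100).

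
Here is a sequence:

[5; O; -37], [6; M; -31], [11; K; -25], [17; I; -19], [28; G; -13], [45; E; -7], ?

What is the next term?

[73; C; -1]

First slot: each term is the sum of the two before it, so 5, 6, 11, 17, 28, 45 → 73.
Letter — letters move back 2 places in the alphabet: O, M, K, I, G, E → C.
Third slot — +6 each step: -37, -31, -25, -19, -13, -7 → -1.
Putting it together: [73; C; -1].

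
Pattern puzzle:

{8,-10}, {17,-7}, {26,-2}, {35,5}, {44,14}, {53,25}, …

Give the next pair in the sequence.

{62,38}

First value: +9 each step, so 8, 17, 26, 35, 44, 53 → 62.
Second value: differences are 3, 5, 7, … (increasing by 2 each time); -10, -7, -2, 5, 14, 25 → 38.
So the next pair is {62,38}.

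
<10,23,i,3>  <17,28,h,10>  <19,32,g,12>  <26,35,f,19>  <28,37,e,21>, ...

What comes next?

For the first entry, alternating steps +7, +2, +7, +2, …: 10, 17, 19, 26, 28 → 35.
For the second entry, differences are 5, 4, 3, … (decreasing by 1 each time): 23, 28, 32, 35, 37 → 38.
For the letter, letters move back 1 place in the alphabet: i, h, g, f, e → d.
Fourth entry: always 7 less than the first entry; 3, 10, 12, 19, 21 → 28.
Putting it together: <35,38,d,28>.

<35,38,d,28>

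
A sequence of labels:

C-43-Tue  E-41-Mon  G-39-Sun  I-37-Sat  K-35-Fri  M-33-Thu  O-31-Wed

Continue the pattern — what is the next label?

Letter — letters move forward 2 places in the alphabet: C, E, G, I, K, M, O → Q.
Second component: −2 each step; 43, 41, 39, 37, 35, 33, 31 → 29.
Day: runs backward through the weekdays Mon→Sun; Tue, Mon, Sun, Sat, Fri, Thu, Wed → Tue.
So the next label is Q-29-Tue.

Q-29-Tue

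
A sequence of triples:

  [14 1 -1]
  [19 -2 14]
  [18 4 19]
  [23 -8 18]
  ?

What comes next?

[22 16 23]

First part: alternating steps +5, −1, +5, −1, …, so 14, 19, 18, 23 → 22.
Second part: ×(-2) each step; 1, -2, 4, -8 → 16.
Third part goes -1, 14, 19, 18 → 23 (always the previous value of the first part).
Combining the parts gives [22 16 23].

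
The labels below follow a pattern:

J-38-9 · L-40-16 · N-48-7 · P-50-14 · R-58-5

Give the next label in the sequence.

Letter: letters move forward 2 places in the alphabet; J, L, N, P, R → T.
For the second component, alternating steps +2, +8, +2, +8, …: 38, 40, 48, 50, 58 → 60.
Third component goes 9, 16, 7, 14, 5 → 12 (alternating steps +7, −9, +7, −9, …).
Putting it together: T-60-12.

T-60-12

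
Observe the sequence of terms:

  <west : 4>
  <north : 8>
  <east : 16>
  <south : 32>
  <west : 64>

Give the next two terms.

Direction — repeats west → north → east → south: west, north, east, south, west → north → east.
Second value: ×2 each step; 4, 8, 16, 32, 64 → 128 → 256.
So the next two terms are <north : 128> and <east : 256>.

<north : 128>, <east : 256>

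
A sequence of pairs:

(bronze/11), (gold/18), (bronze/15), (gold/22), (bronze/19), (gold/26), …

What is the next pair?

Rank: bronze, gold, bronze, gold, bronze, gold → bronze (alternates bronze ↔ gold).
Second entry: alternating steps +7, −3, +7, −3, …; 11, 18, 15, 22, 19, 26 → 23.
Putting it together: (bronze/23).

(bronze/23)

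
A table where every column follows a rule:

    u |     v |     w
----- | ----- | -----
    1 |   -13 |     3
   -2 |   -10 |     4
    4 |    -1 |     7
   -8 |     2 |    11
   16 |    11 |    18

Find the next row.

For the column u, ×(-2) each step: 1, -2, 4, -8, 16 → -32.
Column v: alternating steps +3, +9, +3, +9, …, so -13, -10, -1, 2, 11 → 14.
Column w: each term is the sum of the two before it, so 3, 4, 7, 11, 18 → 29.
Putting it together: -32  14  29.

-32  14  29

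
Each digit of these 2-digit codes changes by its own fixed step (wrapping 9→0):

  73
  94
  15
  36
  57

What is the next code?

First digit: +2 each step, mod 10; 7, 9, 1, 3, 5 → 7.
Second digit — +1 each step, mod 10: 3, 4, 5, 6, 7 → 8.
Combining the parts gives 78.

78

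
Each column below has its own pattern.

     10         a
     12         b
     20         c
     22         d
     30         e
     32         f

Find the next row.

First component: 10, 12, 20, 22, 30, 32 → 40 (alternating steps +2, +8, +2, +8, …).
For the letter, letters move forward 1 place in the alphabet: a, b, c, d, e, f → g.
Combining the parts gives 40  g.

40  g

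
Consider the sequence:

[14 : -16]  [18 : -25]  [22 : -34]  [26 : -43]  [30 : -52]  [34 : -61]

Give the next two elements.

[38 : -70], [42 : -79]

First entry: 14, 18, 22, 26, 30, 34 → 38 → 42 (+4 each step).
Second entry: −9 each step; -16, -25, -34, -43, -52, -61 → -70 → -79.
Putting the parts together: [38 : -70] and then [42 : -79].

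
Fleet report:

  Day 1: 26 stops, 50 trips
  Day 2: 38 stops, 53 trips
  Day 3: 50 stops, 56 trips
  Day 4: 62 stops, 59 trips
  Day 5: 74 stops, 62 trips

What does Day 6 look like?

86 stops, 65 trips

Stops: 26, 38, 50, 62, 74 → 86 (+12 each step).
For the trips, +3 each step: 50, 53, 56, 59, 62 → 65.
So the next record is 86 stops, 65 trips.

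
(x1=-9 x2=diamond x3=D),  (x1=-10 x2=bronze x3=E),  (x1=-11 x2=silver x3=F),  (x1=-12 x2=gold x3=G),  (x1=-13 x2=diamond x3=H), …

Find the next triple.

X1: −1 each step, so -9, -10, -11, -12, -13 → -14.
X2 goes diamond, bronze, silver, gold, diamond → bronze (repeats diamond → bronze → silver → gold).
X3: letters move forward 1 place in the alphabet; D, E, F, G, H → I.
So the next triple is (x1=-14 x2=bronze x3=I).

(x1=-14 x2=bronze x3=I)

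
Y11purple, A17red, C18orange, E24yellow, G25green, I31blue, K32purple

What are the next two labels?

Letter — letters move forward 2 places in the alphabet, wrapping Z→A: Y, A, C, E, G, I, K → M → O.
Second component: alternating steps +6, +1, +6, +1, …, so 11, 17, 18, 24, 25, 31, 32 → 38 → 39.
Colour: purple, red, orange, yellow, green, blue, purple → red → orange (repeats purple → red → orange → yellow → green → blue).
So the next two labels are M38red and O39orange.

M38red, O39orange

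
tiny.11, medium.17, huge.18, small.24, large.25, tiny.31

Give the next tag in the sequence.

Size — repeats tiny → medium → huge → small → large: tiny, medium, huge, small, large, tiny → medium.
For the second component, alternating steps +6, +1, +6, +1, …: 11, 17, 18, 24, 25, 31 → 32.
Combining the parts gives medium.32.

medium.32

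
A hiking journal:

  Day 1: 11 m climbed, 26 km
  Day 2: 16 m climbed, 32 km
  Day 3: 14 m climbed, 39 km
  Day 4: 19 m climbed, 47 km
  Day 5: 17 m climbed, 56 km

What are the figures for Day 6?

M climbed goes 11, 16, 14, 19, 17 → 22 (alternating steps +5, −2, +5, −2, …).
Km: differences are 6, 7, 8, … (increasing by 1 each time), so 26, 32, 39, 47, 56 → 66.
Combining the parts gives 22 m climbed, 66 km.

22 m climbed, 66 km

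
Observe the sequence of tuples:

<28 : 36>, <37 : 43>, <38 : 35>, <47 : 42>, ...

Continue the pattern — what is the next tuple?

First value: alternating steps +9, +1, +9, +1, …; 28, 37, 38, 47 → 48.
Second value: alternating steps +7, −8, +7, −8, …, so 36, 43, 35, 42 → 34.
So the next tuple is <48 : 34>.

<48 : 34>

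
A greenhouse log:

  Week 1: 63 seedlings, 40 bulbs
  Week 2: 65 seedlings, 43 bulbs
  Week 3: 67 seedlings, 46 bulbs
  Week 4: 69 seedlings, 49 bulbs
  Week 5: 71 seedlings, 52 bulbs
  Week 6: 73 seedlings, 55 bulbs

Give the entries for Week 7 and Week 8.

Seedlings: +2 each step; 63, 65, 67, 69, 71, 73 → 75 → 77.
Bulbs goes 40, 43, 46, 49, 52, 55 → 58 → 61 (+3 each step).
So the next two rows are 75 seedlings, 58 bulbs and 77 seedlings, 61 bulbs.

75 seedlings, 58 bulbs; 77 seedlings, 61 bulbs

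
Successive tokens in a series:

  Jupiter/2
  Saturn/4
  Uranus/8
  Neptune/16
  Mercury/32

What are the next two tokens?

Venus/64 then Earth/128

Planet: runs through the planets Mercury→Neptune, so Jupiter, Saturn, Uranus, Neptune, Mercury → Venus → Earth.
Second component goes 2, 4, 8, 16, 32 → 64 → 128 (×2 each step).
Putting the parts together: Venus/64 and then Earth/128.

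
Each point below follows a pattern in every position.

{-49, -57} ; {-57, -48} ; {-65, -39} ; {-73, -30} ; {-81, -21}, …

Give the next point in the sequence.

First coordinate: −8 each step; -49, -57, -65, -73, -81 → -89.
Second coordinate goes -57, -48, -39, -30, -21 → -12 (+9 each step).
Putting it together: {-89, -12}.

{-89, -12}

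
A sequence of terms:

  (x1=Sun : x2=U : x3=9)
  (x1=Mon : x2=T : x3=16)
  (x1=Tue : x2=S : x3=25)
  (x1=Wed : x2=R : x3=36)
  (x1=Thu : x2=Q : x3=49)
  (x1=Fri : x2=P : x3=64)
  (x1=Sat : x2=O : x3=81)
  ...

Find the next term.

(x1=Sun : x2=N : x3=100)

X1: runs through the weekdays Mon→Sun; Sun, Mon, Tue, Wed, Thu, Fri, Sat → Sun.
X2 goes U, T, S, R, Q, P, O → N (letters move back 1 place in the alphabet).
For the x3, perfect squares: 3², 4², 5², …: 9, 16, 25, 36, 49, 64, 81 → 100.
Putting it together: (x1=Sun : x2=N : x3=100).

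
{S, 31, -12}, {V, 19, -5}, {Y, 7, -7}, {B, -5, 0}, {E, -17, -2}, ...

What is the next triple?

Letter goes S, V, Y, B, E → H (letters move forward 3 places in the alphabet, wrapping Z→A).
Second slot goes 31, 19, 7, -5, -17 → -29 (−12 each step).
Third slot: alternating steps +7, −2, +7, −2, …, so -12, -5, -7, 0, -2 → 5.
Putting it together: {H, -29, 5}.

{H, -29, 5}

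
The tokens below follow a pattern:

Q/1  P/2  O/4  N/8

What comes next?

M/16

Letter goes Q, P, O, N → M (letters move back 1 place in the alphabet).
Second component: 1, 2, 4, 8 → 16 (×2 each step).
So the next token is M/16.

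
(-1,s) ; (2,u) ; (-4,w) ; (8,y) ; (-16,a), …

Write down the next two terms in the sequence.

First entry — ×(-2) each step: -1, 2, -4, 8, -16 → 32 → -64.
Letter: letters move forward 2 places in the alphabet, wrapping Z→A; s, u, w, y, a → c → e.
So the next two terms are (32,c) and (-64,e).

(32,c), (-64,e)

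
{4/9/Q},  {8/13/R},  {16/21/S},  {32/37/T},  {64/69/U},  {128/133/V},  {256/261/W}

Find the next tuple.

First part goes 4, 8, 16, 32, 64, 128, 256 → 512 (×2 each step).
Second part goes 9, 13, 21, 37, 69, 133, 261 → 517 (always 5 more than the first part).
Letter: letters move forward 1 place in the alphabet; Q, R, S, T, U, V, W → X.
So the next tuple is {512/517/X}.

{512/517/X}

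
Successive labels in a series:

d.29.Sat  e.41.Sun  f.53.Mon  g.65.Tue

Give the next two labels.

h.77.Wed, i.89.Thu

Letter: letters move forward 1 place in the alphabet; d, e, f, g → h → i.
Second component: +12 each step, so 29, 41, 53, 65 → 77 → 89.
For the day, runs through the weekdays Mon→Sun: Sat, Sun, Mon, Tue → Wed → Thu.
So the next two labels are h.77.Wed and i.89.Thu.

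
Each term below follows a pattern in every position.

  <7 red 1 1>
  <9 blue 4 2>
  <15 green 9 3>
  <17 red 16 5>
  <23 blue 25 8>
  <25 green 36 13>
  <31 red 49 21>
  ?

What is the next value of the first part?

33

First part: alternating steps +2, +6, +2, +6, …, so 7, 9, 15, 17, 23, 25, 31 → 33.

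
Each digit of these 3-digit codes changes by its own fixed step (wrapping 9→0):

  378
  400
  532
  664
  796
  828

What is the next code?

950

First digit goes 3, 4, 5, 6, 7, 8 → 9 (+1 each step, mod 10).
Second digit goes 7, 0, 3, 6, 9, 2 → 5 (+3 each step, mod 10).
For the third digit, +2 each step, mod 10: 8, 0, 2, 4, 6, 8 → 0.
Putting it together: 950.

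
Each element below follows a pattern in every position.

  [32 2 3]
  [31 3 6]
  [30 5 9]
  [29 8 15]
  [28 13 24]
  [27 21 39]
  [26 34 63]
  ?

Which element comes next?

First value — −1 each step: 32, 31, 30, 29, 28, 27, 26 → 25.
Second value: each term is the sum of the two before it, so 2, 3, 5, 8, 13, 21, 34 → 55.
Third value goes 3, 6, 9, 15, 24, 39, 63 → 102 (each term is the sum of the two before it).
Combining the parts gives [25 55 102].

[25 55 102]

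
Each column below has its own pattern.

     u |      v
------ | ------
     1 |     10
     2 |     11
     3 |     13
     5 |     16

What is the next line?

8  20

Column u — each term is the sum of the two before it: 1, 2, 3, 5 → 8.
Column v: differences are 1, 2, 3, … (increasing by 1 each time), so 10, 11, 13, 16 → 20.
Putting it together: 8  20.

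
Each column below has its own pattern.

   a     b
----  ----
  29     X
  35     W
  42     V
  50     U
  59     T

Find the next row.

69  S

Column a — differences are 6, 7, 8, … (increasing by 1 each time): 29, 35, 42, 50, 59 → 69.
Column b: X, W, V, U, T → S (letters move back 1 place in the alphabet).
So the next row is 69  S.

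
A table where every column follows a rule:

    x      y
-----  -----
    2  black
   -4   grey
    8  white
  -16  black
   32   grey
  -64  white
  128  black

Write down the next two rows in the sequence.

Column x: ×(-2) each step; 2, -4, 8, -16, 32, -64, 128 → -256 → 512.
Column y — repeats black → grey → white: black, grey, white, black, grey, white, black → grey → white.
Putting the parts together: -256  grey and then 512  white.

-256  grey; 512  white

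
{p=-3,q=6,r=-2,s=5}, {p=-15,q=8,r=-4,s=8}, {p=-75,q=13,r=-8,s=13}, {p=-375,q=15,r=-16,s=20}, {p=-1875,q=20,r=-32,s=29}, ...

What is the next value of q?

22

Q goes 6, 8, 13, 15, 20 → 22 (alternating steps +2, +5, +2, +5, …).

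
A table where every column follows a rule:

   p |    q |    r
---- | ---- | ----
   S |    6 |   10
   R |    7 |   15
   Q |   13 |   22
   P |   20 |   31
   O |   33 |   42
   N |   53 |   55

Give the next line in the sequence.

M  86  70

Column p: S, R, Q, P, O, N → M (letters move back 1 place in the alphabet).
Column q — each term is the sum of the two before it: 6, 7, 13, 20, 33, 53 → 86.
Column r: 10, 15, 22, 31, 42, 55 → 70 (differences are 5, 7, 9, … (increasing by 2 each time)).
So the next line is M  86  70.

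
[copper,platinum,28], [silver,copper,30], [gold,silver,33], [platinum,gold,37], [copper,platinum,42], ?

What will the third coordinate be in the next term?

48

Third coordinate goes 28, 30, 33, 37, 42 → 48 (differences are 2, 3, 4, … (increasing by 1 each time)).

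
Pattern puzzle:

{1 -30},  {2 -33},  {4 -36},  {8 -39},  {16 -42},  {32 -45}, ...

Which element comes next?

{64 -48}

First component: 1, 2, 4, 8, 16, 32 → 64 (×2 each step).
Second component goes -30, -33, -36, -39, -42, -45 → -48 (−3 each step).
Putting it together: {64 -48}.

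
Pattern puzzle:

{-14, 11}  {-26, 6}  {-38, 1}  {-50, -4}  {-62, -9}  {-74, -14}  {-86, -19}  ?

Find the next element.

First entry: -14, -26, -38, -50, -62, -74, -86 → -98 (−12 each step).
Second entry: 11, 6, 1, -4, -9, -14, -19 → -24 (−5 each step).
Combining the parts gives {-98, -24}.

{-98, -24}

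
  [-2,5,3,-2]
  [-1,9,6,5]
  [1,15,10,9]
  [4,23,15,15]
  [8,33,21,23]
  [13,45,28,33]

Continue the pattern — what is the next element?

[19,59,36,45]

First part: -2, -1, 1, 4, 8, 13 → 19 (differences are 1, 2, 3, … (increasing by 1 each time)).
Second part — differences are 4, 6, 8, … (increasing by 2 each time): 5, 9, 15, 23, 33, 45 → 59.
Third part goes 3, 6, 10, 15, 21, 28 → 36 (differences are 3, 4, 5, … (increasing by 1 each time)).
Fourth part: always the previous value of the second part, so -2, 5, 9, 15, 23, 33 → 45.
Putting it together: [19,59,36,45].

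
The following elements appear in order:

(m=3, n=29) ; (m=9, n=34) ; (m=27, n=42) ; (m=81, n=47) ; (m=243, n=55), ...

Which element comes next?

(m=729, n=60)

For the m, ×3 each step: 3, 9, 27, 81, 243 → 729.
N: alternating steps +5, +8, +5, +8, …; 29, 34, 42, 47, 55 → 60.
So the next element is (m=729, n=60).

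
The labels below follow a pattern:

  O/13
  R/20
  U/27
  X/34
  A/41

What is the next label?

Letter — letters move forward 3 places in the alphabet, wrapping Z→A: O, R, U, X, A → D.
Second component: +7 each step; 13, 20, 27, 34, 41 → 48.
Combining the parts gives D/48.

D/48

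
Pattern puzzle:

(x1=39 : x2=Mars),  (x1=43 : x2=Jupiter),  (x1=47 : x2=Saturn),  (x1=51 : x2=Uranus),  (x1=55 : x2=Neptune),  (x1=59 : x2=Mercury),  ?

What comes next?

X1 goes 39, 43, 47, 51, 55, 59 → 63 (+4 each step).
For the x2, runs through the planets Mercury→Neptune: Mars, Jupiter, Saturn, Uranus, Neptune, Mercury → Venus.
Combining the parts gives (x1=63 : x2=Venus).

(x1=63 : x2=Venus)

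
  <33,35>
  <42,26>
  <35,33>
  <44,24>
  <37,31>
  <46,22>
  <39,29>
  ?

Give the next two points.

First component: 33, 42, 35, 44, 37, 46, 39 → 48 → 41 (alternating steps +9, −7, +9, −7, …).
Second component — together with the first component always sums to 68: 35, 26, 33, 24, 31, 22, 29 → 20 → 27.
Putting the parts together: <48,20> and then <41,27>.

<48,20>, <41,27>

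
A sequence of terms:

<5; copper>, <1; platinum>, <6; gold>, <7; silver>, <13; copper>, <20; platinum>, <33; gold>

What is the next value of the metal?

First part: each term is the sum of the two before it, so 5, 1, 6, 7, 13, 20, 33 → 53.
Metal goes copper, platinum, gold, silver, copper, platinum, gold → silver (repeats copper → platinum → gold → silver).

silver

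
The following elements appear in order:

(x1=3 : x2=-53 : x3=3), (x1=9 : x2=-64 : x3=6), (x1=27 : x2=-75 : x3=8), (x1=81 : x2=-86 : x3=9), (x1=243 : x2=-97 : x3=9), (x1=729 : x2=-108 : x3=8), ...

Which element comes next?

(x1=2187 : x2=-119 : x3=6)

X1: ×3 each step, so 3, 9, 27, 81, 243, 729 → 2187.
X2: −11 each step; -53, -64, -75, -86, -97, -108 → -119.
For the x3, differences are 3, 2, 1, … (decreasing by 1 each time): 3, 6, 8, 9, 9, 8 → 6.
Combining the parts gives (x1=2187 : x2=-119 : x3=6).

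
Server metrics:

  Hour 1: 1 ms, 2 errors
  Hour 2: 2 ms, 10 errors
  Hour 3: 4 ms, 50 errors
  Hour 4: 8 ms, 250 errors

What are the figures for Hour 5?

16 ms, 1250 errors

Ms: ×2 each step; 1, 2, 4, 8 → 16.
Errors — ×5 each step: 2, 10, 50, 250 → 1250.
So the next record is 16 ms, 1250 errors.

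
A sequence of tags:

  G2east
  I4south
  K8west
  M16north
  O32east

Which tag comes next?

Q64south

For the letter, letters move forward 2 places in the alphabet: G, I, K, M, O → Q.
For the second component, ×2 each step: 2, 4, 8, 16, 32 → 64.
For the direction, repeats east → south → west → north: east, south, west, north, east → south.
Putting it together: Q64south.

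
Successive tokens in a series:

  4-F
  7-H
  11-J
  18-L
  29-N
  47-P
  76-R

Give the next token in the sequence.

123-T

First component goes 4, 7, 11, 18, 29, 47, 76 → 123 (each term is the sum of the two before it).
Letter goes F, H, J, L, N, P, R → T (letters move forward 2 places in the alphabet).
So the next token is 123-T.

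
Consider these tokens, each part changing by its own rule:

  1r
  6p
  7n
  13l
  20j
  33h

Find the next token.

First component goes 1, 6, 7, 13, 20, 33 → 53 (each term is the sum of the two before it).
Letter: r, p, n, l, j, h → f (letters move back 2 places in the alphabet).
Combining the parts gives 53f.

53f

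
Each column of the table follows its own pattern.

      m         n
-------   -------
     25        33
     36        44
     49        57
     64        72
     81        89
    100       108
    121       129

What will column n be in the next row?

152

Column m goes 25, 36, 49, 64, 81, 100, 121 → 144 (perfect squares: 5², 6², 7², …).
Column n: 33, 44, 57, 72, 89, 108, 129 → 152 (always 8 more than the column m).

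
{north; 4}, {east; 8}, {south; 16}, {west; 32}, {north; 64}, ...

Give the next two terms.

Direction: north, east, south, west, north → east → south (repeats north → east → south → west).
Second part — ×2 each step: 4, 8, 16, 32, 64 → 128 → 256.
Putting the parts together: {east; 128} and then {south; 256}.

{east; 128}, {south; 256}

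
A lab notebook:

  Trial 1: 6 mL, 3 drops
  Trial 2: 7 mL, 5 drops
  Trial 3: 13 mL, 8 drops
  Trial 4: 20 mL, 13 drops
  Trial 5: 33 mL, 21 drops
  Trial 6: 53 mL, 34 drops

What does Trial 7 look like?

86 mL, 55 drops

ML: each term is the sum of the two before it, so 6, 7, 13, 20, 33, 53 → 86.
For the drops, each term is the sum of the two before it: 3, 5, 8, 13, 21, 34 → 55.
Putting it together: 86 mL, 55 drops.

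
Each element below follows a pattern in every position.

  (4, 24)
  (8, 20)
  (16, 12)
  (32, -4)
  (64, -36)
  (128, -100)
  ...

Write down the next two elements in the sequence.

First coordinate: ×2 each step; 4, 8, 16, 32, 64, 128 → 256 → 512.
Second coordinate: together with the first coordinate always sums to 28; 24, 20, 12, -4, -36, -100 → -228 → -484.
Putting the parts together: (256, -228) and then (512, -484).

(256, -228), (512, -484)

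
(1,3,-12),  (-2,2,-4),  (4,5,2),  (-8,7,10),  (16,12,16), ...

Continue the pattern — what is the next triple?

(-32,19,24)

First value: 1, -2, 4, -8, 16 → -32 (×(-2) each step).
Second value: 3, 2, 5, 7, 12 → 19 (each term is the sum of the two before it).
Third value: alternating steps +8, +6, +8, +6, …, so -12, -4, 2, 10, 16 → 24.
Combining the parts gives (-32,19,24).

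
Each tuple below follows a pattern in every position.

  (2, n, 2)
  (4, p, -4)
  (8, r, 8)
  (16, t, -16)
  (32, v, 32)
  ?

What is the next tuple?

First slot: ×2 each step, so 2, 4, 8, 16, 32 → 64.
Letter: n, p, r, t, v → x (letters move forward 2 places in the alphabet).
Third slot: ×(-2) each step; 2, -4, 8, -16, 32 → -64.
Combining the parts gives (64, x, -64).

(64, x, -64)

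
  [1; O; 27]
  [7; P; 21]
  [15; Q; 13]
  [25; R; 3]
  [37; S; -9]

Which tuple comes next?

[51; T; -23]

First value — differences are 6, 8, 10, … (increasing by 2 each time): 1, 7, 15, 25, 37 → 51.
Letter — letters move forward 1 place in the alphabet: O, P, Q, R, S → T.
For the third value, together with the first value always sums to 28: 27, 21, 13, 3, -9 → -23.
So the next tuple is [51; T; -23].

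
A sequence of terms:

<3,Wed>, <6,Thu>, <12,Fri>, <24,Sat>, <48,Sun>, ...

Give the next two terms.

First part: ×2 each step; 3, 6, 12, 24, 48 → 96 → 192.
Day goes Wed, Thu, Fri, Sat, Sun → Mon → Tue (runs through the weekdays Mon→Sun).
So the next two terms are <96,Mon> and <192,Tue>.

<96,Mon>, <192,Tue>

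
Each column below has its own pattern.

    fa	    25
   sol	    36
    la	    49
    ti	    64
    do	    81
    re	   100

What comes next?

Note — runs through the solfège scale do→ti: fa, sol, la, ti, do, re → mi.
Second component: perfect squares: 5², 6², 7², …, so 25, 36, 49, 64, 81, 100 → 121.
So the next row is mi  121.

mi  121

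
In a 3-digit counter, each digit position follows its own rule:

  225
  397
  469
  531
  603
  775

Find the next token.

First digit — +1 each step, mod 10: 2, 3, 4, 5, 6, 7 → 8.
For the second digit, −3 each step, mod 10: 2, 9, 6, 3, 0, 7 → 4.
Third digit: 5, 7, 9, 1, 3, 5 → 7 (+2 each step, mod 10).
So the next token is 847.

847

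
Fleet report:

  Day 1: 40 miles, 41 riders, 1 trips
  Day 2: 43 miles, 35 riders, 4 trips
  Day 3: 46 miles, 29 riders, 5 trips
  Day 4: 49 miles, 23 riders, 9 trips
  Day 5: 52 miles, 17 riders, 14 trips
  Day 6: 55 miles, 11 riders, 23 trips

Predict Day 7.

Miles: +3 each step; 40, 43, 46, 49, 52, 55 → 58.
Riders: −6 each step, so 41, 35, 29, 23, 17, 11 → 5.
Trips: each term is the sum of the two before it; 1, 4, 5, 9, 14, 23 → 37.
Combining the parts gives 58 miles, 5 riders, 37 trips.

58 miles, 5 riders, 37 trips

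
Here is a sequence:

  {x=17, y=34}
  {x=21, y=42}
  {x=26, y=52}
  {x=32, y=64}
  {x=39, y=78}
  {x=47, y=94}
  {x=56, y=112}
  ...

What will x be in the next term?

66

X: differences are 4, 5, 6, … (increasing by 1 each time), so 17, 21, 26, 32, 39, 47, 56 → 66.
Y goes 34, 42, 52, 64, 78, 94, 112 → 132 (always 2 × the x).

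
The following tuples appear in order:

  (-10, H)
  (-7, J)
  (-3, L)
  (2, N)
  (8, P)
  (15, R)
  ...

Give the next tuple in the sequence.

(23, T)

First value: differences are 3, 4, 5, … (increasing by 1 each time); -10, -7, -3, 2, 8, 15 → 23.
Letter: letters move forward 2 places in the alphabet; H, J, L, N, P, R → T.
Combining the parts gives (23, T).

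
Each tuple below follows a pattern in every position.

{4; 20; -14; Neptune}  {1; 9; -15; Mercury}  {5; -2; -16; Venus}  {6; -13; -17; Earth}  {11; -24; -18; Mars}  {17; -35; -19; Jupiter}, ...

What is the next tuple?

{28; -46; -20; Saturn}

First part: 4, 1, 5, 6, 11, 17 → 28 (each term is the sum of the two before it).
Second part — −11 each step: 20, 9, -2, -13, -24, -35 → -46.
Third part goes -14, -15, -16, -17, -18, -19 → -20 (−1 each step).
For the planet, runs through the planets Mercury→Neptune: Neptune, Mercury, Venus, Earth, Mars, Jupiter → Saturn.
Combining the parts gives {28; -46; -20; Saturn}.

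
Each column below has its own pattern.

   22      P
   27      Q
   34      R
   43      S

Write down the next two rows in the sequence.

54  T; 67  U

First component: differences are 5, 7, 9, … (increasing by 2 each time); 22, 27, 34, 43 → 54 → 67.
Letter goes P, Q, R, S → T → U (letters move forward 1 place in the alphabet).
Putting the parts together: 54  T and then 67  U.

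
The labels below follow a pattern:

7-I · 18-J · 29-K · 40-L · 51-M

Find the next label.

62-N

First component: 7, 18, 29, 40, 51 → 62 (+11 each step).
Letter: letters move forward 1 place in the alphabet, so I, J, K, L, M → N.
So the next label is 62-N.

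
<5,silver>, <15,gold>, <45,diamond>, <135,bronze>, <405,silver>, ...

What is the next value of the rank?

Rank — repeats silver → gold → diamond → bronze: silver, gold, diamond, bronze, silver → gold.

gold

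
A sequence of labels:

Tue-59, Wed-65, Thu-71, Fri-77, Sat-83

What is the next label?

Sun-89

Day: runs through the weekdays Mon→Sun; Tue, Wed, Thu, Fri, Sat → Sun.
Second component: +6 each step, so 59, 65, 71, 77, 83 → 89.
Combining the parts gives Sun-89.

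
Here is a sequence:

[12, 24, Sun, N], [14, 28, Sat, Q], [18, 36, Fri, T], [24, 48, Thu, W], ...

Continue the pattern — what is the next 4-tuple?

First component: differences are 2, 4, 6, … (increasing by 2 each time); 12, 14, 18, 24 → 32.
Second component — always 2 × the first component: 24, 28, 36, 48 → 64.
Day: runs backward through the weekdays Mon→Sun; Sun, Sat, Fri, Thu → Wed.
For the letter, letters move forward 3 places in the alphabet: N, Q, T, W → Z.
Combining the parts gives [32, 64, Wed, Z].

[32, 64, Wed, Z]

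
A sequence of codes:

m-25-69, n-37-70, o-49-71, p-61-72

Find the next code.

q-73-73

Letter goes m, n, o, p → q (letters move forward 1 place in the alphabet).
Second component: 25, 37, 49, 61 → 73 (+12 each step).
Third component: +1 each step, so 69, 70, 71, 72 → 73.
Combining the parts gives q-73-73.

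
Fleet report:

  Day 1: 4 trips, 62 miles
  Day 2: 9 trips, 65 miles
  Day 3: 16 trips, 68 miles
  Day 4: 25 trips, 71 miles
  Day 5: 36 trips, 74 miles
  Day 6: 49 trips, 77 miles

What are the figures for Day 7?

Trips: perfect squares: 2², 3², 4², …; 4, 9, 16, 25, 36, 49 → 64.
For the miles, +3 each step: 62, 65, 68, 71, 74, 77 → 80.
So the next record is 64 trips, 80 miles.

64 trips, 80 miles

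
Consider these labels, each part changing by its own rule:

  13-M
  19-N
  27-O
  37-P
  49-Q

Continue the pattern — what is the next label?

63-R

First component: differences are 6, 8, 10, … (increasing by 2 each time), so 13, 19, 27, 37, 49 → 63.
Letter: M, N, O, P, Q → R (letters move forward 1 place in the alphabet).
So the next label is 63-R.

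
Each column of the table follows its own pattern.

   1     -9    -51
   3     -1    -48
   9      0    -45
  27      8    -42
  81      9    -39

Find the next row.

First component: ×3 each step; 1, 3, 9, 27, 81 → 243.
Second component — alternating steps +8, +1, +8, +1, …: -9, -1, 0, 8, 9 → 17.
Third component goes -51, -48, -45, -42, -39 → -36 (+3 each step).
Combining the parts gives 243  17  -36.

243  17  -36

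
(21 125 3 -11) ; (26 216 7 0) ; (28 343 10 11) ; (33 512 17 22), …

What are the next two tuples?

For the first part, alternating steps +5, +2, +5, +2, …: 21, 26, 28, 33 → 35 → 40.
Second part: perfect cubes: 5³, 6³, 7³, …, so 125, 216, 343, 512 → 729 → 1000.
For the third part, each term is the sum of the two before it: 3, 7, 10, 17 → 27 → 44.
Fourth part — +11 each step: -11, 0, 11, 22 → 33 → 44.
Putting the parts together: (35 729 27 33) and then (40 1000 44 44).

(35 729 27 33), (40 1000 44 44)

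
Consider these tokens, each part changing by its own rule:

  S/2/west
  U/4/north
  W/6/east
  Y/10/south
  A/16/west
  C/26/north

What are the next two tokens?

For the letter, letters move forward 2 places in the alphabet, wrapping Z→A: S, U, W, Y, A, C → E → G.
For the second component, each term is the sum of the two before it: 2, 4, 6, 10, 16, 26 → 42 → 68.
Direction: west, north, east, south, west, north → east → south (repeats west → north → east → south).
So the next two tokens are E/42/east and G/68/south.

E/42/east then G/68/south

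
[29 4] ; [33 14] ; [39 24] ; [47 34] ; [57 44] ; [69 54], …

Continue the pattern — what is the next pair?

First coordinate: differences are 4, 6, 8, … (increasing by 2 each time), so 29, 33, 39, 47, 57, 69 → 83.
Second coordinate: 4, 14, 24, 34, 44, 54 → 64 (+10 each step).
Putting it together: [83 64].

[83 64]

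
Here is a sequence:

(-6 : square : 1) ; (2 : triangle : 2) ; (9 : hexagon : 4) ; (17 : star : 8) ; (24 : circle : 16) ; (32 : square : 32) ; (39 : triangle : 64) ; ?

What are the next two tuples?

First slot — alternating steps +8, +7, +8, +7, …: -6, 2, 9, 17, 24, 32, 39 → 47 → 54.
Shape goes square, triangle, hexagon, star, circle, square, triangle → hexagon → star (repeats square → triangle → hexagon → star → circle).
For the third slot, ×2 each step: 1, 2, 4, 8, 16, 32, 64 → 128 → 256.
Putting the parts together: (47 : hexagon : 128) and then (54 : star : 256).

(47 : hexagon : 128), (54 : star : 256)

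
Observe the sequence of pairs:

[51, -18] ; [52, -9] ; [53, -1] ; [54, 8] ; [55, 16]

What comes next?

First entry: +1 each step; 51, 52, 53, 54, 55 → 56.
Second entry: alternating steps +9, +8, +9, +8, …, so -18, -9, -1, 8, 16 → 25.
Combining the parts gives [56, 25].

[56, 25]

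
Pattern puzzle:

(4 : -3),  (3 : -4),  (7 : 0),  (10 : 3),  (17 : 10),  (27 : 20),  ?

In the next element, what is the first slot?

For the first slot, each term is the sum of the two before it: 4, 3, 7, 10, 17, 27 → 44.

44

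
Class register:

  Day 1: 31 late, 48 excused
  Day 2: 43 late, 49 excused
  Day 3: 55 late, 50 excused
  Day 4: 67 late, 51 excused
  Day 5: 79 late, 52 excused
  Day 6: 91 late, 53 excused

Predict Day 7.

103 late, 54 excused

Late: 31, 43, 55, 67, 79, 91 → 103 (+12 each step).
Excused: +1 each step; 48, 49, 50, 51, 52, 53 → 54.
So the next record is 103 late, 54 excused.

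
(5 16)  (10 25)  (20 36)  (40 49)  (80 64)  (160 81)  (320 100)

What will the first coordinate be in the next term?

First coordinate: ×2 each step, so 5, 10, 20, 40, 80, 160, 320 → 640.

640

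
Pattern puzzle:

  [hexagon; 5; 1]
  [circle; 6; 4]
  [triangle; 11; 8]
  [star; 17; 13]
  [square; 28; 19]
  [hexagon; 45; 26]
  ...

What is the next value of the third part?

Third part — differences are 3, 4, 5, … (increasing by 1 each time): 1, 4, 8, 13, 19, 26 → 34.

34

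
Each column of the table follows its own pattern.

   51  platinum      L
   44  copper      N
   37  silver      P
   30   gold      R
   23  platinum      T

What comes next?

First component: −7 each step, so 51, 44, 37, 30, 23 → 16.
Metal goes platinum, copper, silver, gold, platinum → copper (repeats platinum → copper → silver → gold).
Letter goes L, N, P, R, T → V (letters move forward 2 places in the alphabet).
Putting it together: 16  copper  V.

16  copper  V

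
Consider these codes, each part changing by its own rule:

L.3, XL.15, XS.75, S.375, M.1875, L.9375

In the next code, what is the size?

XL

Size: repeats L → XL → XS → S → M; L, XL, XS, S, M, L → XL.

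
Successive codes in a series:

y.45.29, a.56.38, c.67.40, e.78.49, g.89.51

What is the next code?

i.100.60

Letter goes y, a, c, e, g → i (letters move forward 2 places in the alphabet, wrapping Z→A).
Second component: 45, 56, 67, 78, 89 → 100 (+11 each step).
Third component — alternating steps +9, +2, +9, +2, …: 29, 38, 40, 49, 51 → 60.
Combining the parts gives i.100.60.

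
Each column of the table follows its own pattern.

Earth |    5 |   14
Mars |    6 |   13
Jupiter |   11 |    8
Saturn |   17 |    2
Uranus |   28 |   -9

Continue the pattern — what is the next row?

Neptune  45  -26

Planet — runs through the planets Mercury→Neptune: Earth, Mars, Jupiter, Saturn, Uranus → Neptune.
Second component goes 5, 6, 11, 17, 28 → 45 (each term is the sum of the two before it).
For the third component, together with the second component always sums to 19: 14, 13, 8, 2, -9 → -26.
Combining the parts gives Neptune  45  -26.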